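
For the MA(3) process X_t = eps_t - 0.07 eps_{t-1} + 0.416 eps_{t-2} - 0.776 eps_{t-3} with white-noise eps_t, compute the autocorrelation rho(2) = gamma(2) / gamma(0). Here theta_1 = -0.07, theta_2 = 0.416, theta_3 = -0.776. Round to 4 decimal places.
\rho(2) = 0.2642

For an MA(q) process with theta_0 = 1, the autocovariance is
  gamma(k) = sigma^2 * sum_{i=0..q-k} theta_i * theta_{i+k},
and rho(k) = gamma(k) / gamma(0). Sigma^2 cancels.
  numerator   = (1)*(0.416) + (-0.07)*(-0.776) = 0.47032.
  denominator = (1)^2 + (-0.07)^2 + (0.416)^2 + (-0.776)^2 = 1.780132.
  rho(2) = 0.47032 / 1.780132 = 0.2642.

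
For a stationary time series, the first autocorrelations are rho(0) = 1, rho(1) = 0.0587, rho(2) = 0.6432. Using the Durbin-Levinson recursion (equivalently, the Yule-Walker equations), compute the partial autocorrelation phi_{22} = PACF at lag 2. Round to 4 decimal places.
\phi_{22} = 0.6420

The PACF at lag k is phi_{kk}, the last component of the solution
to the Yule-Walker system G_k phi = r_k where
  (G_k)_{ij} = rho(|i - j|), (r_k)_i = rho(i), i,j = 1..k.
Equivalently, Durbin-Levinson gives phi_{kk} iteratively:
  phi_{11} = rho(1)
  phi_{kk} = [rho(k) - sum_{j=1..k-1} phi_{k-1,j} rho(k-j)]
            / [1 - sum_{j=1..k-1} phi_{k-1,j} rho(j)],
  phi_{k,j} = phi_{k-1,j} - phi_{kk} phi_{k-1,k-j},  j = 1..k-1.
Step k = 1:
  phi_11 = rho(1) = 0.0587.
Step k = 2:
  phi_22 = [rho(2) - phi_11 rho(1)] / [1 - phi_11 rho(1)] = [0.6432 - (0.0587)(0.0587)] / [1 - (0.0587)(0.0587)]
         = 0.63975431 / 0.99655431 = 0.642.
Therefore phi_{22} = 0.6420.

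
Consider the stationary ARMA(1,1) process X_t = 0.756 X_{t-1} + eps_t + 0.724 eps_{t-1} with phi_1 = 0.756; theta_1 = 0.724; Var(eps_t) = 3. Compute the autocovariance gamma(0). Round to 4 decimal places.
\gamma(0) = 18.3366

Multiply the model equation by X_{t-k} and take expectations. With theta_0 = psi_0 = 1 and psi_j the MA(infinity) weights, this gives
  gamma(k) - sum_i phi_i gamma(k-i) = c_k,
  c_k = sigma^2 * sum_{j=k..q} theta_j psi_{j-k}   (c_k = 0 for k > q),
using gamma(-m) = gamma(m).
psi-weights needed (psi_j = theta_j + sum_i phi_i psi_{j-i}):
  psi_1 = theta_1 + phi_1 = 0.724 + (0.756) = 1.48
Right-hand sides:
  c_0 = sigma^2 (1 + theta_1 psi_1) = 3 * (1 + (0.724)(1.48)) = 3 * 2.07152 = 6.21456
  c_1 = sigma^2 theta_1 = 3 * (0.724) = 2.172
  c_2 = 0
Equations for k = 0 and k = 1 (AR order 1):
  gamma(0) = phi_1 gamma(1) + c_0
  gamma(1) = phi_1 gamma(0) + c_1
Substituting the second into the first: gamma(0) (1 - phi_1^2) = c_0 + phi_1 c_1, so
  gamma(0) = (c_0 + phi_1 c_1) / (1 - phi_1^2) = (6.21456 + (0.756)(2.172)) / (1 - (0.756)^2) = 7.856592 / 0.428464 = 18.336644.
Therefore gamma(0) = 18.3366 (to 4 decimal places).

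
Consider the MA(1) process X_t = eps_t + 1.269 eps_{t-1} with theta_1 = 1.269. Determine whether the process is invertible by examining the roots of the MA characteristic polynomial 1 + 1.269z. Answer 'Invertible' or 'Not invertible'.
\text{Not invertible}

The MA(q) characteristic polynomial is P(z) = 1 + 1.269z.
Invertibility requires all roots to lie outside the unit circle, i.e. |z| > 1 for every root.
This is linear in z: 1 + (1.269) z = 0  =>  z = -1/(1.269) = -0.788022,  |z| = 0.788022.
Moduli of all roots: 0.7880.
All moduli strictly greater than 1? No.
Verdict: Not invertible.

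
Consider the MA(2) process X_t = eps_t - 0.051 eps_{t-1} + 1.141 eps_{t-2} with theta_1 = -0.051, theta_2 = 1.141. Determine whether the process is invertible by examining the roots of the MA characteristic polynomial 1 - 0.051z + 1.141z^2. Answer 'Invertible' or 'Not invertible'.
\text{Not invertible}

The MA(q) characteristic polynomial is P(z) = 1 - 0.051z + 1.141z^2.
Invertibility requires all roots to lie outside the unit circle, i.e. |z| > 1 for every root.
Set 1 + (-0.051) z + (1.141) z^2 = 0, i.e. a z^2 + b z + c = 0 with a = 1.141, b = -0.051, c = 1.
Discriminant D = b^2 - 4ac = (-0.051)^2 - 4*(1.141)*1 = 0.002601 - (4.564) = -4.561399.
D < 0, so the roots are the complex-conjugate pair z = (-b +/- i sqrt(-D)) / (2a) = 0.0223 +/- 0.9359i.
For a conjugate pair |z|^2 = z * conj(z) = (product of roots) = c/a = 1/(1.141) = 0.876424, so |z| = sqrt(0.876424) = 0.9362 for both roots.
Moduli of all roots: 0.9362, 0.9362.
All moduli strictly greater than 1? No.
Verdict: Not invertible.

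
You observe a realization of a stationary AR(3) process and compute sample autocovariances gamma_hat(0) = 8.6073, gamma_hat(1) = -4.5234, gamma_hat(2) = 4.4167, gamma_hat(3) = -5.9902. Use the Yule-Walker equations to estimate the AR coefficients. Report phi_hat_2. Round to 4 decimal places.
\hat\phi_{2} = 0.1400

The Yule-Walker equations for an AR(p) process read, in matrix form,
  Gamma_p phi = r_p,   with   (Gamma_p)_{ij} = gamma(|i - j|),
                       (r_p)_i = gamma(i),   i,j = 1..p.
Substitute the sample gammas (Toeplitz matrix and right-hand side of size 3):
  Gamma_p = [[8.6073, -4.5234, 4.4167], [-4.5234, 8.6073, -4.5234], [4.4167, -4.5234, 8.6073]]
  r_p     = [-4.5234, 4.4167, -5.9902]
Written out (R1..R3):
  (R1) 8.6073 phi_1 - 4.5234 phi_2 + 4.4167 phi_3 = -4.5234
  (R2) -4.5234 phi_1 + 8.6073 phi_2 - 4.5234 phi_3 = 4.4167
  (R3) 4.4167 phi_1 - 4.5234 phi_2 + 8.6073 phi_3 = -5.9902
Gaussian elimination:
  R2 <- R2 - (-4.5234/8.6073) R1 = R2 - (-0.525531) R1:  6.230115 phi_2 - 2.202289 phi_3 = 2.039515
  R3 <- R3 - (4.4167/8.6073) R1 = R3 - (0.513134) R1:  -2.202289 phi_2 + 6.34094 phi_3 = -3.669089
  R3 <- R3 - (-2.202289/6.230115) R2 = R3 - (-0.353491) R2:  5.562451 phi_3 = -2.948139
Back-substitution:
  phi_hat_3 = -2.948139 / 5.562451 = -0.530007
  phi_hat_2 = (2.039515 - (-2.202289)(-0.530007)) / 6.230115 = 0.140011
  phi_hat_1 = (-4.5234 - (-4.5234)(0.140011) - (4.4167)(-0.530007)) / 8.6073 = -0.179986
So phi_hat = [-0.1800, 0.1400, -0.5300].
Therefore phi_hat_2 = 0.1400.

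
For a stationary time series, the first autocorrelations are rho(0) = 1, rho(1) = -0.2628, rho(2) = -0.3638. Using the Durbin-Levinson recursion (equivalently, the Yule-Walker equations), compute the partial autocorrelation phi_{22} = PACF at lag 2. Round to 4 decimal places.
\phi_{22} = -0.4650

The PACF at lag k is phi_{kk}, the last component of the solution
to the Yule-Walker system G_k phi = r_k where
  (G_k)_{ij} = rho(|i - j|), (r_k)_i = rho(i), i,j = 1..k.
Equivalently, Durbin-Levinson gives phi_{kk} iteratively:
  phi_{11} = rho(1)
  phi_{kk} = [rho(k) - sum_{j=1..k-1} phi_{k-1,j} rho(k-j)]
            / [1 - sum_{j=1..k-1} phi_{k-1,j} rho(j)],
  phi_{k,j} = phi_{k-1,j} - phi_{kk} phi_{k-1,k-j},  j = 1..k-1.
Step k = 1:
  phi_11 = rho(1) = -0.2628.
Step k = 2:
  phi_22 = [rho(2) - phi_11 rho(1)] / [1 - phi_11 rho(1)] = [-0.3638 - (-0.2628)(-0.2628)] / [1 - (-0.2628)(-0.2628)]
         = -0.43286384 / 0.93093616 = -0.465.
Therefore phi_{22} = -0.4650.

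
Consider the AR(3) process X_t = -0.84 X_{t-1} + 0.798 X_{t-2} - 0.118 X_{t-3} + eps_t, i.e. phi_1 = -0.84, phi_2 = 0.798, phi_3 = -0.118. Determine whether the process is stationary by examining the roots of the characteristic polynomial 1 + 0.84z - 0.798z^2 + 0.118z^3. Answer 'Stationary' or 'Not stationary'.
\text{Not stationary}

The AR(p) characteristic polynomial is P(z) = 1 + 0.84z - 0.798z^2 + 0.118z^3.
Stationarity requires all roots to lie outside the unit circle, i.e. |z| > 1 for every root.
Degree 3: look for a simple real root z0 first, then factor out (1 - z/z0) and solve the remaining quadratic.
Testing z0 = 5: P(5) = 1 + (0.84)(5) + (-0.798)(5)^2 + (0.118)(5)^3
  = 1 + (4.2) + (-19.95) + (14.75) = 0.  So z_0 = 5 is a root, |z_0| = 5.
Divide out the factor (1 - 0.2 z) = (1 - z/z0) (since 1/z0 = 0.2):
  P(z) = (1 - 0.2 z)(1 + (1.04) z + (-0.59) z^2)
  [check: z-coef 1.04 - (0.2) = 0.84; z^2-coef -0.59 - (0.2)(1.04) = -0.798; z^3-coef -(0.2)(-0.59) = 0.118.]
Remaining roots from the quadratic factor 1 + (1.04) z + (-0.59) z^2:
  Set 1 + (1.04) z + (-0.59) z^2 = 0, i.e. a z^2 + b z + c = 0 with a = -0.59, b = 1.04, c = 1.
  Discriminant D = b^2 - 4ac = (1.04)^2 - 4*(-0.59)*1 = 1.0816 - (-2.36) = 3.4416.
  D >= 0, so the roots are real: z = (-b +/- sqrt(D)) / (2a) = (-1.04 +/- 1.855155) / (-1.18).
    z_1 = (-1.04 + 1.855155) / (-1.18) = -0.6908,   |z_1| = 0.6908.
    z_2 = (-1.04 - 1.855155) / (-1.18) = 2.4535,   |z_2| = 2.4535.
Moduli of all roots: 5.0000, 0.6908, 2.4535.
All moduli strictly greater than 1? No.
Verdict: Not stationary.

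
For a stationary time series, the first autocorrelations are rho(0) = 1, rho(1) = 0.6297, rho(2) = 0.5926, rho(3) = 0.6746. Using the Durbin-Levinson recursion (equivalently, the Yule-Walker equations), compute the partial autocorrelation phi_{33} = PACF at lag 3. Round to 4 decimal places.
\phi_{33} = 0.4040

The PACF at lag k is phi_{kk}, the last component of the solution
to the Yule-Walker system G_k phi = r_k where
  (G_k)_{ij} = rho(|i - j|), (r_k)_i = rho(i), i,j = 1..k.
Equivalently, Durbin-Levinson gives phi_{kk} iteratively:
  phi_{11} = rho(1)
  phi_{kk} = [rho(k) - sum_{j=1..k-1} phi_{k-1,j} rho(k-j)]
            / [1 - sum_{j=1..k-1} phi_{k-1,j} rho(j)],
  phi_{k,j} = phi_{k-1,j} - phi_{kk} phi_{k-1,k-j},  j = 1..k-1.
Step k = 1:
  phi_11 = rho(1) = 0.6297.
Step k = 2:
  phi_22 = [rho(2) - phi_11 rho(1)] / [1 - phi_11 rho(1)] = [0.5926 - (0.6297)(0.6297)] / [1 - (0.6297)(0.6297)]
         = 0.19607791 / 0.60347791 = 0.324913.
  Update: phi_21 = phi_11 - phi_22 phi_11 = 0.6297 - (0.324913)(0.6297) = 0.425102.
Step k = 3:
  phi_33 = [rho(3) - phi_21 rho(2) - phi_22 rho(1)] / [1 - phi_21 rho(1) - phi_22 rho(2)]
    numerator   = 0.6746 - (0.425102)(0.5926) - (0.324913)(0.6297) = 0.21808663
    denominator = 1 - (0.425102)(0.6297) - (0.324913)(0.5926) = 0.53976962
  phi_33 = 0.21808663 / 0.53976962 = 0.404.
Therefore phi_{33} = 0.4040.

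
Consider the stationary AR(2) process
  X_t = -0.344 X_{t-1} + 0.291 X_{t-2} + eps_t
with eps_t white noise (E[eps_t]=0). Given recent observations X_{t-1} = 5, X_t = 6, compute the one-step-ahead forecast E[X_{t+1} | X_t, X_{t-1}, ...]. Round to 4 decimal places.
E[X_{t+1} \mid \mathcal F_t] = -0.6090

For an AR(p) model X_t = c + sum_i phi_i X_{t-i} + eps_t, the
one-step-ahead conditional mean is
  E[X_{t+1} | X_t, ...] = c + sum_i phi_i X_{t+1-i}.
Substitute known values:
  E[X_{t+1} | ...] = (-0.344) * (6) + (0.291) * (5)
                   = -0.6090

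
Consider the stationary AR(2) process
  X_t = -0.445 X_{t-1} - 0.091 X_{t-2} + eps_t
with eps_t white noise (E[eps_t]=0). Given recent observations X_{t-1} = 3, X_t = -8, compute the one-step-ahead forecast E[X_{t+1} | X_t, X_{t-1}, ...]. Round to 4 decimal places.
E[X_{t+1} \mid \mathcal F_t] = 3.2870

For an AR(p) model X_t = c + sum_i phi_i X_{t-i} + eps_t, the
one-step-ahead conditional mean is
  E[X_{t+1} | X_t, ...] = c + sum_i phi_i X_{t+1-i}.
Substitute known values:
  E[X_{t+1} | ...] = (-0.445) * (-8) + (-0.091) * (3)
                   = 3.2870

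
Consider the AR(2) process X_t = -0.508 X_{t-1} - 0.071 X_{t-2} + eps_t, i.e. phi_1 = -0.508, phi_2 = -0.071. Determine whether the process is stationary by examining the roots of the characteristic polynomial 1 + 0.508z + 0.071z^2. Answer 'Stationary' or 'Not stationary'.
\text{Stationary}

The AR(p) characteristic polynomial is P(z) = 1 + 0.508z + 0.071z^2.
Stationarity requires all roots to lie outside the unit circle, i.e. |z| > 1 for every root.
Set 1 + (0.508) z + (0.071) z^2 = 0, i.e. a z^2 + b z + c = 0 with a = 0.071, b = 0.508, c = 1.
Discriminant D = b^2 - 4ac = (0.508)^2 - 4*(0.071)*1 = 0.258064 - (0.284) = -0.025936.
D < 0, so the roots are the complex-conjugate pair z = (-b +/- i sqrt(-D)) / (2a) = -3.5775 +/- 1.1341i.
For a conjugate pair |z|^2 = z * conj(z) = (product of roots) = c/a = 1/(0.071) = 14.084507, so |z| = sqrt(14.084507) = 3.7529 for both roots.
Moduli of all roots: 3.7529, 3.7529.
All moduli strictly greater than 1? Yes.
Verdict: Stationary.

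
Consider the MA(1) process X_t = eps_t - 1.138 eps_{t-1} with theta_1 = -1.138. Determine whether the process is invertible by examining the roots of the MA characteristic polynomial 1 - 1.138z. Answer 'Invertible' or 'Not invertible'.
\text{Not invertible}

The MA(q) characteristic polynomial is P(z) = 1 - 1.138z.
Invertibility requires all roots to lie outside the unit circle, i.e. |z| > 1 for every root.
This is linear in z: 1 + (-1.138) z = 0  =>  z = -1/(-1.138) = 0.878735,  |z| = 0.878735.
Moduli of all roots: 0.8787.
All moduli strictly greater than 1? No.
Verdict: Not invertible.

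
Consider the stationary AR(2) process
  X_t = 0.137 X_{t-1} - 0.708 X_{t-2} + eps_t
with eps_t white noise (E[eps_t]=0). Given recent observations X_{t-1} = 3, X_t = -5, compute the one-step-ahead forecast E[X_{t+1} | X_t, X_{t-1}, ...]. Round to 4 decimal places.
E[X_{t+1} \mid \mathcal F_t] = -2.8090

For an AR(p) model X_t = c + sum_i phi_i X_{t-i} + eps_t, the
one-step-ahead conditional mean is
  E[X_{t+1} | X_t, ...] = c + sum_i phi_i X_{t+1-i}.
Substitute known values:
  E[X_{t+1} | ...] = (0.137) * (-5) + (-0.708) * (3)
                   = -2.8090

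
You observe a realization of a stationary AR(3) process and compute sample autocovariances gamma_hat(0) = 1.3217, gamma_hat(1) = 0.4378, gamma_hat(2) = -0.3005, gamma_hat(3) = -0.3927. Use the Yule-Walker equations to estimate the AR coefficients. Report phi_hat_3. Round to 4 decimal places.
\hat\phi_{3} = -0.0890

The Yule-Walker equations for an AR(p) process read, in matrix form,
  Gamma_p phi = r_p,   with   (Gamma_p)_{ij} = gamma(|i - j|),
                       (r_p)_i = gamma(i),   i,j = 1..p.
Substitute the sample gammas (Toeplitz matrix and right-hand side of size 3):
  Gamma_p = [[1.3217, 0.4378, -0.3005], [0.4378, 1.3217, 0.4378], [-0.3005, 0.4378, 1.3217]]
  r_p     = [0.4378, -0.3005, -0.3927]
Written out (R1..R3):
  (R1) 1.3217 phi_1 + 0.4378 phi_2 - 0.3005 phi_3 = 0.4378
  (R2) 0.4378 phi_1 + 1.3217 phi_2 + 0.4378 phi_3 = -0.3005
  (R3) -0.3005 phi_1 + 0.4378 phi_2 + 1.3217 phi_3 = -0.3927
Gaussian elimination:
  R2 <- R2 - (0.4378/1.3217) R1 = R2 - (0.33124) R1:  1.176683 phi_2 + 0.537338 phi_3 = -0.445517
  R3 <- R3 - (-0.3005/1.3217) R1 = R3 - (-0.227359) R1:  0.537338 phi_2 + 1.253379 phi_3 = -0.293162
  R3 <- R3 - (0.537338/1.176683) R2 = R3 - (0.456655) R2:  1.008001 phi_3 = -0.089715
Back-substitution:
  phi_hat_3 = -0.089715 / 1.008001 = -0.089003
  phi_hat_2 = (-0.445517 - (0.537338)(-0.089003)) / 1.176683 = -0.337977
  phi_hat_1 = (0.4378 - (0.4378)(-0.337977) - (-0.3005)(-0.089003)) / 1.3217 = 0.422956
So phi_hat = [0.4230, -0.3380, -0.0890].
Therefore phi_hat_3 = -0.0890.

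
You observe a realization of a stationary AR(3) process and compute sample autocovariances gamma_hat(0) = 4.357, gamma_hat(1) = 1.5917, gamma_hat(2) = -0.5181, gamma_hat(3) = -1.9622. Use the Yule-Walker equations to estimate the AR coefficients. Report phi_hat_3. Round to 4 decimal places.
\hat\phi_{3} = -0.3630

The Yule-Walker equations for an AR(p) process read, in matrix form,
  Gamma_p phi = r_p,   with   (Gamma_p)_{ij} = gamma(|i - j|),
                       (r_p)_i = gamma(i),   i,j = 1..p.
Substitute the sample gammas (Toeplitz matrix and right-hand side of size 3):
  Gamma_p = [[4.357, 1.5917, -0.5181], [1.5917, 4.357, 1.5917], [-0.5181, 1.5917, 4.357]]
  r_p     = [1.5917, -0.5181, -1.9622]
Written out (R1..R3):
  (R1) 4.357 phi_1 + 1.5917 phi_2 - 0.5181 phi_3 = 1.5917
  (R2) 1.5917 phi_1 + 4.357 phi_2 + 1.5917 phi_3 = -0.5181
  (R3) -0.5181 phi_1 + 1.5917 phi_2 + 4.357 phi_3 = -1.9622
Gaussian elimination:
  R2 <- R2 - (1.5917/4.357) R1 = R2 - (0.36532) R1:  3.77552 phi_2 + 1.780972 phi_3 = -1.09958
  R3 <- R3 - (-0.5181/4.357) R1 = R3 - (-0.118912) R1:  1.780972 phi_2 + 4.295392 phi_3 = -1.772928
  R3 <- R3 - (1.780972/3.77552) R2 = R3 - (0.471716) R2:  3.455279 phi_3 = -1.254238
Back-substitution:
  phi_hat_3 = -1.254238 / 3.455279 = -0.362992
  phi_hat_2 = (-1.09958 - (1.780972)(-0.362992)) / 3.77552 = -0.12001
  phi_hat_1 = (1.5917 - (1.5917)(-0.12001) - (-0.5181)(-0.362992)) / 4.357 = 0.365998
So phi_hat = [0.3660, -0.1200, -0.3630].
Therefore phi_hat_3 = -0.3630.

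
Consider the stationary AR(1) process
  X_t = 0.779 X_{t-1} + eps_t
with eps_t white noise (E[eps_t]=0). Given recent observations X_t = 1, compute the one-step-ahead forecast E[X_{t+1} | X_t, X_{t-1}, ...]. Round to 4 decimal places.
E[X_{t+1} \mid \mathcal F_t] = 0.7790

For an AR(p) model X_t = c + sum_i phi_i X_{t-i} + eps_t, the
one-step-ahead conditional mean is
  E[X_{t+1} | X_t, ...] = c + sum_i phi_i X_{t+1-i}.
Substitute known values:
  E[X_{t+1} | ...] = (0.779) * (1)
                   = 0.7790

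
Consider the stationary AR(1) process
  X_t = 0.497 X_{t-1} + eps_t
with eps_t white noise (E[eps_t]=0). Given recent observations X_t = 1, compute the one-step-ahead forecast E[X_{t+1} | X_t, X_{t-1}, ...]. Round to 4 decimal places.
E[X_{t+1} \mid \mathcal F_t] = 0.4970

For an AR(p) model X_t = c + sum_i phi_i X_{t-i} + eps_t, the
one-step-ahead conditional mean is
  E[X_{t+1} | X_t, ...] = c + sum_i phi_i X_{t+1-i}.
Substitute known values:
  E[X_{t+1} | ...] = (0.497) * (1)
                   = 0.4970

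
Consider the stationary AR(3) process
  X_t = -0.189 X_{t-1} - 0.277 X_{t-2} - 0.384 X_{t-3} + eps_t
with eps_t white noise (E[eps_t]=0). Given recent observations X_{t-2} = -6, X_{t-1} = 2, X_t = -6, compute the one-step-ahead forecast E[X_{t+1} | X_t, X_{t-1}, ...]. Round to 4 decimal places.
E[X_{t+1} \mid \mathcal F_t] = 2.8840

For an AR(p) model X_t = c + sum_i phi_i X_{t-i} + eps_t, the
one-step-ahead conditional mean is
  E[X_{t+1} | X_t, ...] = c + sum_i phi_i X_{t+1-i}.
Substitute known values:
  E[X_{t+1} | ...] = (-0.189) * (-6) + (-0.277) * (2) + (-0.384) * (-6)
                   = 2.8840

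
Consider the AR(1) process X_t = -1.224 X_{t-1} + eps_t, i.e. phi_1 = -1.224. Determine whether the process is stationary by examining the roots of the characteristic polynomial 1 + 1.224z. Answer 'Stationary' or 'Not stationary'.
\text{Not stationary}

The AR(p) characteristic polynomial is P(z) = 1 + 1.224z.
Stationarity requires all roots to lie outside the unit circle, i.e. |z| > 1 for every root.
This is linear in z: 1 + (1.224) z = 0  =>  z = -1/(1.224) = -0.816993,  |z| = 0.816993.
Moduli of all roots: 0.8170.
All moduli strictly greater than 1? No.
Verdict: Not stationary.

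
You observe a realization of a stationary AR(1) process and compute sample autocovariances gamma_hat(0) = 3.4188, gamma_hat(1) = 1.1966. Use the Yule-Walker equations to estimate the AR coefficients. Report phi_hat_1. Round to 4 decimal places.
\hat\phi_{1} = 0.3500

The Yule-Walker equations for an AR(p) process read, in matrix form,
  Gamma_p phi = r_p,   with   (Gamma_p)_{ij} = gamma(|i - j|),
                       (r_p)_i = gamma(i),   i,j = 1..p.
Substitute the sample gammas (Toeplitz matrix and right-hand side of size 1):
  Gamma_p = [[3.4188]]
  r_p     = [1.1966]
With p = 1 this is the single equation gamma(0) phi_1 = gamma(1):
  phi_hat_1 = gamma(1) / gamma(0) = 1.1966 / 3.4188 = 0.3500.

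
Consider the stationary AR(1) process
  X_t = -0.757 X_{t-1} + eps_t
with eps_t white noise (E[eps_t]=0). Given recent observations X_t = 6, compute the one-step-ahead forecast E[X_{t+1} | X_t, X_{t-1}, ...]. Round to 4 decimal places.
E[X_{t+1} \mid \mathcal F_t] = -4.5420

For an AR(p) model X_t = c + sum_i phi_i X_{t-i} + eps_t, the
one-step-ahead conditional mean is
  E[X_{t+1} | X_t, ...] = c + sum_i phi_i X_{t+1-i}.
Substitute known values:
  E[X_{t+1} | ...] = (-0.757) * (6)
                   = -4.5420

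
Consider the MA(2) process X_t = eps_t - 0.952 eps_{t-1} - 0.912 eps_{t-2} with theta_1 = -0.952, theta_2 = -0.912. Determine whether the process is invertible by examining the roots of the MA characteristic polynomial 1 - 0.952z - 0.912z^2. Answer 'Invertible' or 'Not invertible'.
\text{Not invertible}

The MA(q) characteristic polynomial is P(z) = 1 - 0.952z - 0.912z^2.
Invertibility requires all roots to lie outside the unit circle, i.e. |z| > 1 for every root.
Set 1 + (-0.952) z + (-0.912) z^2 = 0, i.e. a z^2 + b z + c = 0 with a = -0.912, b = -0.952, c = 1.
Discriminant D = b^2 - 4ac = (-0.952)^2 - 4*(-0.912)*1 = 0.906304 - (-3.648) = 4.554304.
D >= 0, so the roots are real: z = (-b +/- sqrt(D)) / (2a) = (0.952 +/- 2.134082) / (-1.824).
  z_1 = (0.952 + 2.134082) / (-1.824) = -1.6919,   |z_1| = 1.6919.
  z_2 = (0.952 - 2.134082) / (-1.824) = 0.6481,   |z_2| = 0.6481.
Moduli of all roots: 1.6919, 0.6481.
All moduli strictly greater than 1? No.
Verdict: Not invertible.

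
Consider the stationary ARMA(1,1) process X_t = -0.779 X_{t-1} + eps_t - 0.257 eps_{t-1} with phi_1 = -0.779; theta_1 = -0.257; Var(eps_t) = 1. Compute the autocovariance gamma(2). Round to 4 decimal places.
\gamma(2) = 2.4637

Multiply the model equation by X_{t-k} and take expectations. With theta_0 = psi_0 = 1 and psi_j the MA(infinity) weights, this gives
  gamma(k) - sum_i phi_i gamma(k-i) = c_k,
  c_k = sigma^2 * sum_{j=k..q} theta_j psi_{j-k}   (c_k = 0 for k > q),
using gamma(-m) = gamma(m).
psi-weights needed (psi_j = theta_j + sum_i phi_i psi_{j-i}):
  psi_1 = theta_1 + phi_1 = -0.257 + (-0.779) = -1.036
Right-hand sides:
  c_0 = sigma^2 (1 + theta_1 psi_1) = 1 * (1 + (-0.257)(-1.036)) = 1 * 1.266252 = 1.266252
  c_1 = sigma^2 theta_1 = 1 * (-0.257) = -0.257
  c_2 = 0
Equations for k = 0 and k = 1 (AR order 1):
  gamma(0) = phi_1 gamma(1) + c_0
  gamma(1) = phi_1 gamma(0) + c_1
Substituting the second into the first: gamma(0) (1 - phi_1^2) = c_0 + phi_1 c_1, so
  gamma(0) = (c_0 + phi_1 c_1) / (1 - phi_1^2) = (1.266252 + (-0.779)(-0.257)) / (1 - (-0.779)^2) = 1.466455 / 0.393159 = 3.729929.
  gamma(1) = phi_1 gamma(0) + c_1 = (-0.779)(3.729929) + (-0.257) = -3.162614.
For k = 2 (> q): gamma(2) = phi_1 gamma(1) = (-0.779)(-3.162614) = 2.463677.
Therefore gamma(2) = 2.4637 (to 4 decimal places).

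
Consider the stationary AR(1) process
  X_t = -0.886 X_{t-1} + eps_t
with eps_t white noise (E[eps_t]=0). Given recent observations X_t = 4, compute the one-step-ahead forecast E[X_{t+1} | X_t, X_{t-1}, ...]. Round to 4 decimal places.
E[X_{t+1} \mid \mathcal F_t] = -3.5440

For an AR(p) model X_t = c + sum_i phi_i X_{t-i} + eps_t, the
one-step-ahead conditional mean is
  E[X_{t+1} | X_t, ...] = c + sum_i phi_i X_{t+1-i}.
Substitute known values:
  E[X_{t+1} | ...] = (-0.886) * (4)
                   = -3.5440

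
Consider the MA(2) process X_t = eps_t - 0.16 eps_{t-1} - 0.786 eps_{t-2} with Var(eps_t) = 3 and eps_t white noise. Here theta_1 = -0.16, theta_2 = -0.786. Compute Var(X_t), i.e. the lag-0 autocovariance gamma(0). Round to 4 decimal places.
\gamma(0) = 4.9302

For an MA(q) process X_t = eps_t + sum_i theta_i eps_{t-i} with
Var(eps_t) = sigma^2, the variance is
  gamma(0) = sigma^2 * (1 + sum_i theta_i^2).
  sum_i theta_i^2 = (-0.16)^2 + (-0.786)^2 = 0.0256 + 0.617796 = 0.643396.
  gamma(0) = 3 * (1 + 0.643396) = 3 * 1.643396 = 4.930188, which rounds to 4.9302.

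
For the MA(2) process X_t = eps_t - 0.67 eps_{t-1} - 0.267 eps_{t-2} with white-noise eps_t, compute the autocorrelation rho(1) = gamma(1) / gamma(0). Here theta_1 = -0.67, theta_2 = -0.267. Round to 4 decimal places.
\rho(1) = -0.3231

For an MA(q) process with theta_0 = 1, the autocovariance is
  gamma(k) = sigma^2 * sum_{i=0..q-k} theta_i * theta_{i+k},
and rho(k) = gamma(k) / gamma(0). Sigma^2 cancels.
  numerator   = (1)*(-0.67) + (-0.67)*(-0.267) = -0.49111.
  denominator = (1)^2 + (-0.67)^2 + (-0.267)^2 = 1.520189.
  rho(1) = -0.49111 / 1.520189 = -0.3231.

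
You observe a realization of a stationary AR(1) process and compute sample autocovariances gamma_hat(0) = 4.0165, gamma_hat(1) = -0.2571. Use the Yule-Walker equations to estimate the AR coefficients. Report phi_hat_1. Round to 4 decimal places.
\hat\phi_{1} = -0.0640

The Yule-Walker equations for an AR(p) process read, in matrix form,
  Gamma_p phi = r_p,   with   (Gamma_p)_{ij} = gamma(|i - j|),
                       (r_p)_i = gamma(i),   i,j = 1..p.
Substitute the sample gammas (Toeplitz matrix and right-hand side of size 1):
  Gamma_p = [[4.0165]]
  r_p     = [-0.2571]
With p = 1 this is the single equation gamma(0) phi_1 = gamma(1):
  phi_hat_1 = gamma(1) / gamma(0) = -0.2571 / 4.0165 = -0.0640.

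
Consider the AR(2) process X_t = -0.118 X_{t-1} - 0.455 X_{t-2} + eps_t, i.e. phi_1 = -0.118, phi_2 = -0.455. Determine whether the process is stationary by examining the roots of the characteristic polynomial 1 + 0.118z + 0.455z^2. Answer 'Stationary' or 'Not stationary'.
\text{Stationary}

The AR(p) characteristic polynomial is P(z) = 1 + 0.118z + 0.455z^2.
Stationarity requires all roots to lie outside the unit circle, i.e. |z| > 1 for every root.
Set 1 + (0.118) z + (0.455) z^2 = 0, i.e. a z^2 + b z + c = 0 with a = 0.455, b = 0.118, c = 1.
Discriminant D = b^2 - 4ac = (0.118)^2 - 4*(0.455)*1 = 0.013924 - (1.82) = -1.806076.
D < 0, so the roots are the complex-conjugate pair z = (-b +/- i sqrt(-D)) / (2a) = -0.1297 +/- 1.4768i.
For a conjugate pair |z|^2 = z * conj(z) = (product of roots) = c/a = 1/(0.455) = 2.197802, so |z| = sqrt(2.197802) = 1.4825 for both roots.
Moduli of all roots: 1.4825, 1.4825.
All moduli strictly greater than 1? Yes.
Verdict: Stationary.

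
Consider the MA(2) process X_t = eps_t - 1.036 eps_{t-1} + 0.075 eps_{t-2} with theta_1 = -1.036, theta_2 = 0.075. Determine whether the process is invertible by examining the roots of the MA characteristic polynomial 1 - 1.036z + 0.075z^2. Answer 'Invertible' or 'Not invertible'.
\text{Invertible}

The MA(q) characteristic polynomial is P(z) = 1 - 1.036z + 0.075z^2.
Invertibility requires all roots to lie outside the unit circle, i.e. |z| > 1 for every root.
Set 1 + (-1.036) z + (0.075) z^2 = 0, i.e. a z^2 + b z + c = 0 with a = 0.075, b = -1.036, c = 1.
Discriminant D = b^2 - 4ac = (-1.036)^2 - 4*(0.075)*1 = 1.073296 - (0.3) = 0.773296.
D >= 0, so the roots are real: z = (-b +/- sqrt(D)) / (2a) = (1.036 +/- 0.879373) / (0.15).
  z_1 = (1.036 + 0.879373) / (0.15) = 12.7692,   |z_1| = 12.7692.
  z_2 = (1.036 - 0.879373) / (0.15) = 1.0442,   |z_2| = 1.0442.
Moduli of all roots: 12.7692, 1.0442.
All moduli strictly greater than 1? Yes.
Verdict: Invertible.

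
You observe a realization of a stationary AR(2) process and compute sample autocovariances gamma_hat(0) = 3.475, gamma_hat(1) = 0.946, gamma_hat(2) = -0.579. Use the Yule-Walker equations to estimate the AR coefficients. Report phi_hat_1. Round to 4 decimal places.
\hat\phi_{1} = 0.3430

The Yule-Walker equations for an AR(p) process read, in matrix form,
  Gamma_p phi = r_p,   with   (Gamma_p)_{ij} = gamma(|i - j|),
                       (r_p)_i = gamma(i),   i,j = 1..p.
Substitute the sample gammas (Toeplitz matrix and right-hand side of size 2):
  Gamma_p = [[3.475, 0.946], [0.946, 3.475]]
  r_p     = [0.946, -0.579]
Written out:
  3.475 phi_1 + 0.946 phi_2 = 0.946
  0.946 phi_1 + 3.475 phi_2 = -0.579
Solve by Cramer's rule:
  det = gamma(0)^2 - gamma(1)^2 = (3.475)^2 - (0.946)^2 = 12.075625 - 0.894916 = 11.180709
  phi_hat_1 = [gamma(1) gamma(0) - gamma(1) gamma(2)] / det = [(0.946)(3.475) - (0.946)(-0.579)] / 11.180709 = 3.835084 / 11.180709 = 0.343
  phi_hat_2 = [gamma(0) gamma(2) - gamma(1)^2] / det = [(3.475)(-0.579) - (0.946)^2] / 11.180709 = -2.906941 / 11.180709 = -0.26
So phi_hat = [0.3430, -0.2600].
Therefore phi_hat_1 = 0.3430.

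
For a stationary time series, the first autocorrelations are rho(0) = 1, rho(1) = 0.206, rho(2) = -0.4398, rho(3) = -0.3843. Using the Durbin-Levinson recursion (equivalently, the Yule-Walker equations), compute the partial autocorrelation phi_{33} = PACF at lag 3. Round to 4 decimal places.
\phi_{33} = -0.2019

The PACF at lag k is phi_{kk}, the last component of the solution
to the Yule-Walker system G_k phi = r_k where
  (G_k)_{ij} = rho(|i - j|), (r_k)_i = rho(i), i,j = 1..k.
Equivalently, Durbin-Levinson gives phi_{kk} iteratively:
  phi_{11} = rho(1)
  phi_{kk} = [rho(k) - sum_{j=1..k-1} phi_{k-1,j} rho(k-j)]
            / [1 - sum_{j=1..k-1} phi_{k-1,j} rho(j)],
  phi_{k,j} = phi_{k-1,j} - phi_{kk} phi_{k-1,k-j},  j = 1..k-1.
Step k = 1:
  phi_11 = rho(1) = 0.206.
Step k = 2:
  phi_22 = [rho(2) - phi_11 rho(1)] / [1 - phi_11 rho(1)] = [-0.4398 - (0.206)(0.206)] / [1 - (0.206)(0.206)]
         = -0.482236 / 0.957564 = -0.503607.
  Update: phi_21 = phi_11 - phi_22 phi_11 = 0.206 - (-0.503607)(0.206) = 0.309743.
Step k = 3:
  phi_33 = [rho(3) - phi_21 rho(2) - phi_22 rho(1)] / [1 - phi_21 rho(1) - phi_22 rho(2)]
    numerator   = -0.3843 - (0.309743)(-0.4398) - (-0.503607)(0.206) = -0.14433195
    denominator = 1 - (0.309743)(0.206) - (-0.503607)(-0.4398) = 0.71470654
  phi_33 = -0.14433195 / 0.71470654 = -0.2019.
Therefore phi_{33} = -0.2019.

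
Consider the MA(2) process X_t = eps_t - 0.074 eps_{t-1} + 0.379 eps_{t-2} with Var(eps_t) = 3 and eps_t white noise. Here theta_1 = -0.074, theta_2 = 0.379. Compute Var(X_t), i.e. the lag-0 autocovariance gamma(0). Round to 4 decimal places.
\gamma(0) = 3.4474

For an MA(q) process X_t = eps_t + sum_i theta_i eps_{t-i} with
Var(eps_t) = sigma^2, the variance is
  gamma(0) = sigma^2 * (1 + sum_i theta_i^2).
  sum_i theta_i^2 = (-0.074)^2 + (0.379)^2 = 0.005476 + 0.143641 = 0.149117.
  gamma(0) = 3 * (1 + 0.149117) = 3 * 1.149117 = 3.447351, which rounds to 3.4474.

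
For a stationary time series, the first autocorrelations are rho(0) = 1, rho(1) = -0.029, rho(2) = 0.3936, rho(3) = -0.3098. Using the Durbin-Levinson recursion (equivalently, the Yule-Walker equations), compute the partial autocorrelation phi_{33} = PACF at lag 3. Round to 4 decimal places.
\phi_{33} = -0.3450

The PACF at lag k is phi_{kk}, the last component of the solution
to the Yule-Walker system G_k phi = r_k where
  (G_k)_{ij} = rho(|i - j|), (r_k)_i = rho(i), i,j = 1..k.
Equivalently, Durbin-Levinson gives phi_{kk} iteratively:
  phi_{11} = rho(1)
  phi_{kk} = [rho(k) - sum_{j=1..k-1} phi_{k-1,j} rho(k-j)]
            / [1 - sum_{j=1..k-1} phi_{k-1,j} rho(j)],
  phi_{k,j} = phi_{k-1,j} - phi_{kk} phi_{k-1,k-j},  j = 1..k-1.
Step k = 1:
  phi_11 = rho(1) = -0.029.
Step k = 2:
  phi_22 = [rho(2) - phi_11 rho(1)] / [1 - phi_11 rho(1)] = [0.3936 - (-0.029)(-0.029)] / [1 - (-0.029)(-0.029)]
         = 0.392759 / 0.999159 = 0.39309.
  Update: phi_21 = phi_11 - phi_22 phi_11 = -0.029 - (0.39309)(-0.029) = -0.0176.
Step k = 3:
  phi_33 = [rho(3) - phi_21 rho(2) - phi_22 rho(1)] / [1 - phi_21 rho(1) - phi_22 rho(2)]
    numerator   = -0.3098 - (-0.0176)(0.3936) - (0.39309)(-0.029) = -0.29147288
    denominator = 1 - (-0.0176)(-0.029) - (0.39309)(0.3936) = 0.84476953
  phi_33 = -0.29147288 / 0.84476953 = -0.345.
Therefore phi_{33} = -0.3450.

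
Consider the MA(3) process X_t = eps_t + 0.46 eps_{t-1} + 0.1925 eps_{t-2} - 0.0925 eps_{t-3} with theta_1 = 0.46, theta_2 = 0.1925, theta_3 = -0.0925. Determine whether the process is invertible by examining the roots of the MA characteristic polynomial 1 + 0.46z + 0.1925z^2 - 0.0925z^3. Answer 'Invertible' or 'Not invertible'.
\text{Invertible}

The MA(q) characteristic polynomial is P(z) = 1 + 0.46z + 0.1925z^2 - 0.0925z^3.
Invertibility requires all roots to lie outside the unit circle, i.e. |z| > 1 for every root.
Degree 3: look for a simple real root z0 first, then factor out (1 - z/z0) and solve the remaining quadratic.
Testing z0 = 4: P(4) = 1 + (0.46)(4) + (0.1925)(4)^2 + (-0.0925)(4)^3
  = 1 + (1.84) + (3.08) + (-5.92) = 0.  So z_0 = 4 is a root, |z_0| = 4.
Divide out the factor (1 - 0.25 z) = (1 - z/z0) (since 1/z0 = 0.25):
  P(z) = (1 - 0.25 z)(1 + (0.71) z + (0.37) z^2)
  [check: z-coef 0.71 - (0.25) = 0.46; z^2-coef 0.37 - (0.25)(0.71) = 0.1925; z^3-coef -(0.25)(0.37) = -0.0925.]
Remaining roots from the quadratic factor 1 + (0.71) z + (0.37) z^2:
  Set 1 + (0.71) z + (0.37) z^2 = 0, i.e. a z^2 + b z + c = 0 with a = 0.37, b = 0.71, c = 1.
  Discriminant D = b^2 - 4ac = (0.71)^2 - 4*(0.37)*1 = 0.5041 - (1.48) = -0.9759.
  D < 0, so the roots are the complex-conjugate pair z = (-b +/- i sqrt(-D)) / (2a) = -0.9595 +/- 1.335i.
  For a conjugate pair |z|^2 = z * conj(z) = (product of roots) = c/a = 1/(0.37) = 2.702703, so |z| = sqrt(2.702703) = 1.644 for both roots.
Moduli of all roots: 4.0000, 1.6440, 1.6440.
All moduli strictly greater than 1? Yes.
Verdict: Invertible.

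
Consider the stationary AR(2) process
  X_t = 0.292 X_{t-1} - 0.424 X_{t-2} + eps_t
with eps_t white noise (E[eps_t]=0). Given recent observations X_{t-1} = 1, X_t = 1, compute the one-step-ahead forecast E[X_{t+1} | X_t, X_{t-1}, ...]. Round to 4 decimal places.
E[X_{t+1} \mid \mathcal F_t] = -0.1320

For an AR(p) model X_t = c + sum_i phi_i X_{t-i} + eps_t, the
one-step-ahead conditional mean is
  E[X_{t+1} | X_t, ...] = c + sum_i phi_i X_{t+1-i}.
Substitute known values:
  E[X_{t+1} | ...] = (0.292) * (1) + (-0.424) * (1)
                   = -0.1320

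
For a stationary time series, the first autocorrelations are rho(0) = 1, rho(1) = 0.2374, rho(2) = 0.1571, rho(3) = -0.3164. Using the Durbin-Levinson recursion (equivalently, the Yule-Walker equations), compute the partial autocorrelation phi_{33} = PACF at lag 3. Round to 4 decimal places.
\phi_{33} = -0.4020

The PACF at lag k is phi_{kk}, the last component of the solution
to the Yule-Walker system G_k phi = r_k where
  (G_k)_{ij} = rho(|i - j|), (r_k)_i = rho(i), i,j = 1..k.
Equivalently, Durbin-Levinson gives phi_{kk} iteratively:
  phi_{11} = rho(1)
  phi_{kk} = [rho(k) - sum_{j=1..k-1} phi_{k-1,j} rho(k-j)]
            / [1 - sum_{j=1..k-1} phi_{k-1,j} rho(j)],
  phi_{k,j} = phi_{k-1,j} - phi_{kk} phi_{k-1,k-j},  j = 1..k-1.
Step k = 1:
  phi_11 = rho(1) = 0.2374.
Step k = 2:
  phi_22 = [rho(2) - phi_11 rho(1)] / [1 - phi_11 rho(1)] = [0.1571 - (0.2374)(0.2374)] / [1 - (0.2374)(0.2374)]
         = 0.10074124 / 0.94364124 = 0.106758.
  Update: phi_21 = phi_11 - phi_22 phi_11 = 0.2374 - (0.106758)(0.2374) = 0.212056.
Step k = 3:
  phi_33 = [rho(3) - phi_21 rho(2) - phi_22 rho(1)] / [1 - phi_21 rho(1) - phi_22 rho(2)]
    numerator   = -0.3164 - (0.212056)(0.1571) - (0.106758)(0.2374) = -0.37505829
    denominator = 1 - (0.212056)(0.2374) - (0.106758)(0.1571) = 0.93288631
  phi_33 = -0.37505829 / 0.93288631 = -0.402.
Therefore phi_{33} = -0.4020.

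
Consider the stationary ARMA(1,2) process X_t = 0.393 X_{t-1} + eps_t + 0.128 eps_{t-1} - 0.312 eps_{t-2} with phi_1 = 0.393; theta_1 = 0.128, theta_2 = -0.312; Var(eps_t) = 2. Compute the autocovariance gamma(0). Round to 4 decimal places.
\gamma(0) = 2.5701

Multiply the model equation by X_{t-k} and take expectations. With theta_0 = psi_0 = 1 and psi_j the MA(infinity) weights, this gives
  gamma(k) - sum_i phi_i gamma(k-i) = c_k,
  c_k = sigma^2 * sum_{j=k..q} theta_j psi_{j-k}   (c_k = 0 for k > q),
using gamma(-m) = gamma(m).
psi-weights needed (psi_j = theta_j + sum_i phi_i psi_{j-i}):
  psi_1 = theta_1 + phi_1 = 0.128 + (0.393) = 0.521
  psi_2 = theta_2 + phi_1 psi_1 = -0.312 + (0.393)(0.521) = -0.107247
Right-hand sides:
  c_0 = sigma^2 (1 + theta_1 psi_1 + theta_2 psi_2) = 2 * (1 + (0.128)(0.521) + (-0.312)(-0.107247)) = 2 * 1.100149 = 2.200298
  c_1 = sigma^2 (theta_1 + theta_2 psi_1) = 2 * (0.128 + (-0.312)(0.521)) = -0.069104
  c_2 = sigma^2 theta_2 = 2 * (-0.312) = -0.624
Equations for k = 0 and k = 1 (AR order 1):
  gamma(0) = phi_1 gamma(1) + c_0
  gamma(1) = phi_1 gamma(0) + c_1
Substituting the second into the first: gamma(0) (1 - phi_1^2) = c_0 + phi_1 c_1, so
  gamma(0) = (c_0 + phi_1 c_1) / (1 - phi_1^2) = (2.200298 + (0.393)(-0.069104)) / (1 - (0.393)^2) = 2.17314 / 0.845551 = 2.570088.
Therefore gamma(0) = 2.5701 (to 4 decimal places).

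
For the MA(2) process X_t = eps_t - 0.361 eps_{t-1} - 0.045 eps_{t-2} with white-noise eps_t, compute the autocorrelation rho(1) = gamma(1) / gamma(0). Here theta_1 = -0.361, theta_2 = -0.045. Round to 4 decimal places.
\rho(1) = -0.3045

For an MA(q) process with theta_0 = 1, the autocovariance is
  gamma(k) = sigma^2 * sum_{i=0..q-k} theta_i * theta_{i+k},
and rho(k) = gamma(k) / gamma(0). Sigma^2 cancels.
  numerator   = (1)*(-0.361) + (-0.361)*(-0.045) = -0.344755.
  denominator = (1)^2 + (-0.361)^2 + (-0.045)^2 = 1.132346.
  rho(1) = -0.344755 / 1.132346 = -0.3045.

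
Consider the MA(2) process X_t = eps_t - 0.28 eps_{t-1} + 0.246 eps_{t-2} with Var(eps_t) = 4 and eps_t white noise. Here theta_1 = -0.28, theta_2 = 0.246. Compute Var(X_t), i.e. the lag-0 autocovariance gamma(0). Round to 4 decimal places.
\gamma(0) = 4.5557

For an MA(q) process X_t = eps_t + sum_i theta_i eps_{t-i} with
Var(eps_t) = sigma^2, the variance is
  gamma(0) = sigma^2 * (1 + sum_i theta_i^2).
  sum_i theta_i^2 = (-0.28)^2 + (0.246)^2 = 0.0784 + 0.060516 = 0.138916.
  gamma(0) = 4 * (1 + 0.138916) = 4 * 1.138916 = 4.555664, which rounds to 4.5557.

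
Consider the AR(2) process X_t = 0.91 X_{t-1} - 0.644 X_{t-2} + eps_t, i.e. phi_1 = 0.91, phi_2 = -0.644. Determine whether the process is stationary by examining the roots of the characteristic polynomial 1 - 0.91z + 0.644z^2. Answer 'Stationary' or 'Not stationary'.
\text{Stationary}

The AR(p) characteristic polynomial is P(z) = 1 - 0.91z + 0.644z^2.
Stationarity requires all roots to lie outside the unit circle, i.e. |z| > 1 for every root.
Set 1 + (-0.91) z + (0.644) z^2 = 0, i.e. a z^2 + b z + c = 0 with a = 0.644, b = -0.91, c = 1.
Discriminant D = b^2 - 4ac = (-0.91)^2 - 4*(0.644)*1 = 0.8281 - (2.576) = -1.7479.
D < 0, so the roots are the complex-conjugate pair z = (-b +/- i sqrt(-D)) / (2a) = 0.7065 +/- 1.0265i.
For a conjugate pair |z|^2 = z * conj(z) = (product of roots) = c/a = 1/(0.644) = 1.552795, so |z| = sqrt(1.552795) = 1.2461 for both roots.
Moduli of all roots: 1.2461, 1.2461.
All moduli strictly greater than 1? Yes.
Verdict: Stationary.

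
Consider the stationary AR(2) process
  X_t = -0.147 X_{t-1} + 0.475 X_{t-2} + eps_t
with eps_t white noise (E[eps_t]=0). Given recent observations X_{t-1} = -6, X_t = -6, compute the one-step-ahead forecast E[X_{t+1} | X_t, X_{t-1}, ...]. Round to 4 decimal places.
E[X_{t+1} \mid \mathcal F_t] = -1.9680

For an AR(p) model X_t = c + sum_i phi_i X_{t-i} + eps_t, the
one-step-ahead conditional mean is
  E[X_{t+1} | X_t, ...] = c + sum_i phi_i X_{t+1-i}.
Substitute known values:
  E[X_{t+1} | ...] = (-0.147) * (-6) + (0.475) * (-6)
                   = -1.9680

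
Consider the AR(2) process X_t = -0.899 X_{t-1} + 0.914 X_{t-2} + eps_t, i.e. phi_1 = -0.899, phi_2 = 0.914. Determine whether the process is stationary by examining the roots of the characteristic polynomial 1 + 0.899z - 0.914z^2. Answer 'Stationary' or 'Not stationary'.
\text{Not stationary}

The AR(p) characteristic polynomial is P(z) = 1 + 0.899z - 0.914z^2.
Stationarity requires all roots to lie outside the unit circle, i.e. |z| > 1 for every root.
Set 1 + (0.899) z + (-0.914) z^2 = 0, i.e. a z^2 + b z + c = 0 with a = -0.914, b = 0.899, c = 1.
Discriminant D = b^2 - 4ac = (0.899)^2 - 4*(-0.914)*1 = 0.808201 - (-3.656) = 4.464201.
D >= 0, so the roots are real: z = (-b +/- sqrt(D)) / (2a) = (-0.899 +/- 2.112866) / (-1.828).
  z_1 = (-0.899 + 2.112866) / (-1.828) = -0.664,   |z_1| = 0.664.
  z_2 = (-0.899 - 2.112866) / (-1.828) = 1.6476,   |z_2| = 1.6476.
Moduli of all roots: 0.6640, 1.6476.
All moduli strictly greater than 1? No.
Verdict: Not stationary.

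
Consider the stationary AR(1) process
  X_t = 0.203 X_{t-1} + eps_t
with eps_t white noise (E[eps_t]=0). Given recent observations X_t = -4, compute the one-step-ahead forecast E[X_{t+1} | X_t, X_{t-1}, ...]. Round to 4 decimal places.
E[X_{t+1} \mid \mathcal F_t] = -0.8120

For an AR(p) model X_t = c + sum_i phi_i X_{t-i} + eps_t, the
one-step-ahead conditional mean is
  E[X_{t+1} | X_t, ...] = c + sum_i phi_i X_{t+1-i}.
Substitute known values:
  E[X_{t+1} | ...] = (0.203) * (-4)
                   = -0.8120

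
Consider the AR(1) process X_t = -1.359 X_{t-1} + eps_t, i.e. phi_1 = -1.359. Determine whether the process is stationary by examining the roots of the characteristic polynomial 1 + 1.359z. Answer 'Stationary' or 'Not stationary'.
\text{Not stationary}

The AR(p) characteristic polynomial is P(z) = 1 + 1.359z.
Stationarity requires all roots to lie outside the unit circle, i.e. |z| > 1 for every root.
This is linear in z: 1 + (1.359) z = 0  =>  z = -1/(1.359) = -0.735835,  |z| = 0.735835.
Moduli of all roots: 0.7358.
All moduli strictly greater than 1? No.
Verdict: Not stationary.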